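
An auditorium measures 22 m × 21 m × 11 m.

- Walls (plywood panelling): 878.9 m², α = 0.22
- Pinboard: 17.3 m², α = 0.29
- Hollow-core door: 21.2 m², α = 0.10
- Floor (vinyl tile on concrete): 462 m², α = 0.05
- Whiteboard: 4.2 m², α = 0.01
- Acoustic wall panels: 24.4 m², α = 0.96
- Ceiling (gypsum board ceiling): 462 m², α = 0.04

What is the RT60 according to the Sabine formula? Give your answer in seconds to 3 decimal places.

3.081 s

Equivalent absorption area: A = 878.9*0.22 + 17.3*0.29 + 21.2*0.10 + 462*0.05 + 4.2*0.01 + 24.4*0.96 + 462*0.04 = 265.541 m².
Volume V = 22 × 21 × 11 = 5082 m³.
RT60 = 0.161 · V / A = 0.161 × 5082 / 265.541 = 3.081 s.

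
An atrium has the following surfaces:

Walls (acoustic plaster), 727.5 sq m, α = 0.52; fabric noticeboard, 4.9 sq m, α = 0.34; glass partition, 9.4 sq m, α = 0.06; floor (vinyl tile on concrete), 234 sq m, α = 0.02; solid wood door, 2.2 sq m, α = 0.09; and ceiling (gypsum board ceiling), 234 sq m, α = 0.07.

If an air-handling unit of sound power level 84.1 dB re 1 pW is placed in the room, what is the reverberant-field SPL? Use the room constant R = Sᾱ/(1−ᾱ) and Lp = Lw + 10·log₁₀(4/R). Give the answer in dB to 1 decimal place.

62.3 dB

Σ(Sᵢαᵢ) = 727.5×0.52 + 4.9×0.34 + 9.4×0.06 + 234×0.02 + 2.2×0.09 + 234×0.07 = 401.788; total area S = 1212.0 sq m.
ᾱ = 401.788/1212.0 = 0.3315; R = Sᾱ/(1−ᾱ) = 401.788/(1−0.3315) = 601.029 sq m.
Lp = 84.1 + 10·log₁₀(4/601.029) = 84.1 + (-21.77) = 62.3 dB.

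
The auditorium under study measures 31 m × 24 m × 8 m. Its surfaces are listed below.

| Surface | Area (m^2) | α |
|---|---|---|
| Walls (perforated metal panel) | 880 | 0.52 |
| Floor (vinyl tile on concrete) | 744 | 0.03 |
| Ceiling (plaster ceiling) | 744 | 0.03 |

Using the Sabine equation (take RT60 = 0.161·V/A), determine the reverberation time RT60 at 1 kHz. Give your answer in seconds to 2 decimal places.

1.91 s

Equivalent absorption area: A = 880·0.52 + 744·0.03 + 744·0.03 = 502.240 m^2.
Volume V = 31 × 24 × 8 = 5952 m³.
Sabine: RT60 = 0.161 × 5952 / 502.240 = 1.91 s.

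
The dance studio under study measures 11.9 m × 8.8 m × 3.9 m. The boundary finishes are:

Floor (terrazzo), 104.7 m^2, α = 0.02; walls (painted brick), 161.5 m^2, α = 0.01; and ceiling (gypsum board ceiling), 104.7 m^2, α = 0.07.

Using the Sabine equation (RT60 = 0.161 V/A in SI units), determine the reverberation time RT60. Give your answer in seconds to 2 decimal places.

5.96 sec

Summing Sᵢαᵢ: 2.094 + 1.615 + 7.329 → A = 11.038 sabins.
Room volume: 408.408 m³.
Sabine: RT60 = 0.161 × 408.408 / 11.038 = 5.96 s.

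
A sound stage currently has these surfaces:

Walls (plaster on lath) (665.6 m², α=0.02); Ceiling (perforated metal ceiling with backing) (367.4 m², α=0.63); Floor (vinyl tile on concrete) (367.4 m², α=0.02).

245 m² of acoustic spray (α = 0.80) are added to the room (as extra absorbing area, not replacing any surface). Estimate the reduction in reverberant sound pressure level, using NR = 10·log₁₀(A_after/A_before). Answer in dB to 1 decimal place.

Total absorption A_before = 665.6*0.02 + 367.4*0.63 + 367.4*0.02
  = 13.312 + 231.462 + 7.348 = 252.122 m² sabins.
Added absorption = 245 × 0.80 = 196.000 sabins.
A_after = 252.122 + 196.000 = 448.122 sabins.
NR = 10·log₁₀(448.122/252.122) = 2.5 dB.

2.5 dB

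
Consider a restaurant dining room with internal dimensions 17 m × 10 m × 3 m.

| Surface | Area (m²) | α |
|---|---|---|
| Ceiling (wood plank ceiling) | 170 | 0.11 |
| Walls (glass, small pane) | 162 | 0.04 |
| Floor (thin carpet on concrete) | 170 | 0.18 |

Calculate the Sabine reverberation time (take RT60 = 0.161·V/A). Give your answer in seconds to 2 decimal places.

Total absorption A = 170*0.11 + 162*0.04 + 170*0.18
  = 18.700 + 6.480 + 30.600 = 55.780 m² sabins.
V = 17·10·3 = 510 m³.
Sabine: RT60 = 0.161 × 510 / 55.780 = 1.47 s.

1.47 s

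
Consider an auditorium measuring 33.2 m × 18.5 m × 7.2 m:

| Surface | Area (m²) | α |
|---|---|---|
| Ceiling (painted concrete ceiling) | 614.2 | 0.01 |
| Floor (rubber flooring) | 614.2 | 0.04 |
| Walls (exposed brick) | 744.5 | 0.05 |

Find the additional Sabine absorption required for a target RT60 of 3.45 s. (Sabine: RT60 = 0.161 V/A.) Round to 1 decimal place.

Summing Sᵢαᵢ: 6.142 + 24.568 + 37.225 → A₁ = 67.935 sabins.
V = 4422.24 m³. Required absorption A₂ = 0.161 × 4422.24 / 3.45 = 206.371 sabins.
Shortfall: 206.371 − 67.935 = 138.4 sabins.

138.4 sabins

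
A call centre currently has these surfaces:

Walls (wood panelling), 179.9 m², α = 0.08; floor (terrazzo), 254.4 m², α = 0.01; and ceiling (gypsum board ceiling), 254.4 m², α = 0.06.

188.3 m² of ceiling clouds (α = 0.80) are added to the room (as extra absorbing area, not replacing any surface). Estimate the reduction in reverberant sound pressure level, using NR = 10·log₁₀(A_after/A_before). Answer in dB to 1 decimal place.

7.5 dB

Total absorption A_before = 179.9·0.08 + 254.4·0.01 + 254.4·0.06
  = 14.392 + 2.544 + 15.264 = 32.200 m² sabins.
Added absorption = 188.3 × 0.80 = 150.640 sabins.
New total A_after = 182.840 sabins.
NR = 10·log₁₀(182.840/32.200) = 7.5 dB.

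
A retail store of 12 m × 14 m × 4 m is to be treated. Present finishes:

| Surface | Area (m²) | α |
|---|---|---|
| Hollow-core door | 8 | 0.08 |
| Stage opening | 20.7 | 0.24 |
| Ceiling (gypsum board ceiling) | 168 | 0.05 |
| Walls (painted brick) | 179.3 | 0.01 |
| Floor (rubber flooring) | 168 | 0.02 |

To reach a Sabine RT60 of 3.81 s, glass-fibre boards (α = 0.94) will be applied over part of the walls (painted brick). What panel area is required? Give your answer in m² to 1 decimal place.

9.9

A₁ = Σ Sᵢαᵢ = 8·0.08 + 20.7·0.24 + 168·0.05 + 179.3·0.01 + 168·0.02 = 19.161 sabins.
Required A₂ = 0.161·672/3.81 = 28.397 sabins.
ΔA needed = 28.397 − 19.161 = 9.236 sabins.
Each m² of panel replacing the walls (painted brick) adds (0.94 − 0.01) = 0.93 sabins.
Area = ΔA/Δα = 9.236/0.93 = 9.9 m².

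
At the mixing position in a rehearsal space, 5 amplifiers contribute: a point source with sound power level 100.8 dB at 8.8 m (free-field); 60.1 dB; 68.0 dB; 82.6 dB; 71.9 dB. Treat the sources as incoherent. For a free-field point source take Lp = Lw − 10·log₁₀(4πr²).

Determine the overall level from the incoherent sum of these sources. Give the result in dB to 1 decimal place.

83.4 dB

Source at 8.8 m: Lp = 100.8 − 10·log₁₀(4π·8.8²) = 100.8 − 10·log₁₀(973.140) = 70.9 dB.
Σ 10^(Lᵢ/10) = 2.171e+08.
Back to dB: 10·log₁₀ Σ = 83.4 dB.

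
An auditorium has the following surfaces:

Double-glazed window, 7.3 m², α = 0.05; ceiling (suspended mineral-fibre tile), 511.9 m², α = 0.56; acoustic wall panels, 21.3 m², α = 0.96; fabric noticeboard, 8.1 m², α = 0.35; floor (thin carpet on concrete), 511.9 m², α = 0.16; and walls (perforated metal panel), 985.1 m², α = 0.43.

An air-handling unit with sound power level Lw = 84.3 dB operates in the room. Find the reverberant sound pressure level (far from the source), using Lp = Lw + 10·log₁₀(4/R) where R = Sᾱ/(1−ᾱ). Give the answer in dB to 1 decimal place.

Σ(Sᵢαᵢ) = 7.3·0.05 + 511.9·0.56 + 21.3·0.96 + 8.1·0.35 + 511.9·0.16 + 985.1·0.43 = 815.809; total area S = 2045.6 m².
ᾱ = 815.809/2045.6 = 0.3988; R = Sᾱ/(1−ᾱ) = 815.809/(1−0.3988) = 1356.968 m².
Lp = Lw + 10 log₁₀(4/R) = 84.3 -25.31 = 59.0 dB.

59.0 dB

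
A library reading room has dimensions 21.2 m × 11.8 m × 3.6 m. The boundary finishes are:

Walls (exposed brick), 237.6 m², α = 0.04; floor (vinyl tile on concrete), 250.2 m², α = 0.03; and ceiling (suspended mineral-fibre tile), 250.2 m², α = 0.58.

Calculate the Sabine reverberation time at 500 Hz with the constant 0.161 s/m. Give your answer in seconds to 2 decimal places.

0.89 sec

Summing Sᵢαᵢ: 9.504 + 7.506 + 145.116 → A = 162.126 sabins.
Volume V = 21.2 × 11.8 × 3.6 = 900.576 m³.
T = 0.161 V/A = 0.161·900.576/162.126 = 0.89 s.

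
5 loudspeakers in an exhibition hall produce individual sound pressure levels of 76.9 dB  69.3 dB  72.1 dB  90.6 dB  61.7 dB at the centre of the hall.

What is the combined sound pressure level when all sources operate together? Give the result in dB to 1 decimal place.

Converting to relative power and adding: 10^(76.9/10) + 10^(69.3/10) + 10^(72.1/10) + 10^(90.6/10) + 10^(61.7/10) = 1.223e+09.
Back to dB: 10·log₁₀ Σ = 90.9 dB.

90.9 dB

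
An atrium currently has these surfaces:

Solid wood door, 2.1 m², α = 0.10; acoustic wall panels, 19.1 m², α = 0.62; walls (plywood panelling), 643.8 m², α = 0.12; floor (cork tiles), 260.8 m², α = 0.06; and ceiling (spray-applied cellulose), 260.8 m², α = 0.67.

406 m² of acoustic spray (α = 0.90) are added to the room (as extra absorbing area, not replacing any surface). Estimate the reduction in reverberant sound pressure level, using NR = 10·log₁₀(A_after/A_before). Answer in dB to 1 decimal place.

Equivalent absorption area: A_before = 2.1·0.10 + 19.1·0.62 + 643.8·0.12 + 260.8·0.06 + 260.8·0.67 = 279.692 m².
Added absorption = 406 × 0.90 = 365.400 sabins.
A_after = 279.692 + 365.400 = 645.092 sabins.
Reduction = 10 log₁₀(A_after/A_before) = 10 log₁₀(2.3064) = 3.6 dB.

3.6 dB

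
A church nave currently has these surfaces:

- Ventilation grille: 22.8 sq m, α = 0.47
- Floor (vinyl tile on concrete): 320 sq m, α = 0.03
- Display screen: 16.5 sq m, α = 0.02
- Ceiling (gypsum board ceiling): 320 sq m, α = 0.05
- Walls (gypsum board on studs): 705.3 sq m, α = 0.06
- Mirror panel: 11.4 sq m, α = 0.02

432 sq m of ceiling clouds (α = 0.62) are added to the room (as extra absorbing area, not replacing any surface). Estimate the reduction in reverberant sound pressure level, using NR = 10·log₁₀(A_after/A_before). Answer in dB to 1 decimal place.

6.4 dB

A_before = Σ Sᵢαᵢ = 22.8×0.47 + 320×0.03 + 16.5×0.02 + 320×0.05 + 705.3×0.06 + 11.4×0.02 = 79.192 sabins.
Added absorption = 432 × 0.62 = 267.840 sabins.
New total A_after = 347.032 sabins.
Reduction = 10 log₁₀(A_after/A_before) = 10 log₁₀(4.3822) = 6.4 dB.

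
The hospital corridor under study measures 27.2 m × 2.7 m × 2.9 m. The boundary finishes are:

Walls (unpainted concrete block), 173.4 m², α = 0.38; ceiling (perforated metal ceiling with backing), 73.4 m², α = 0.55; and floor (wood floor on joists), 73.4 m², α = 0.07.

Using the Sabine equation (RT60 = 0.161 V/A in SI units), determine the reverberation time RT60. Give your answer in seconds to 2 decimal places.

0.31 s

Total absorption A = 173.4·0.38 + 73.4·0.55 + 73.4·0.07
  = 65.892 + 40.370 + 5.138 = 111.400 m² sabins.
Volume V = 27.2 × 2.7 × 2.9 = 212.976 m³.
Sabine: RT60 = 0.161 × 212.976 / 111.400 = 0.31 s.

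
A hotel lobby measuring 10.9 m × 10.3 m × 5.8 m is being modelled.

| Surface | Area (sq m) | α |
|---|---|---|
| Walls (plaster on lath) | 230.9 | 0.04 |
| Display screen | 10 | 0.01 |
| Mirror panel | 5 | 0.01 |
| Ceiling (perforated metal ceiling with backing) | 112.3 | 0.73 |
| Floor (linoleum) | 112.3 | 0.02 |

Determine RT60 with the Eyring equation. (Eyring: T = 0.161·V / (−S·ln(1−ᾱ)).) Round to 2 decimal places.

S = Σ Sᵢ = 470.5 sq m.
Σ(Sᵢαᵢ) = 230.9·0.04 + 10·0.01 + 5·0.01 + 112.3·0.73 + 112.3·0.02 = 93.611.
Mean coefficient ᾱ = A/S = 0.1990.
−S·ln(1−ᾱ) = −470.5 × ln(1 − 0.1990) = 104.401.
V = 10.9 × 10.3 × 5.8 = 651.166 m³.
T = 0.161·V/[−S·ln(1−ᾱ)] = 0.161·651.166/104.401 = 1.00 s.

1.00 sec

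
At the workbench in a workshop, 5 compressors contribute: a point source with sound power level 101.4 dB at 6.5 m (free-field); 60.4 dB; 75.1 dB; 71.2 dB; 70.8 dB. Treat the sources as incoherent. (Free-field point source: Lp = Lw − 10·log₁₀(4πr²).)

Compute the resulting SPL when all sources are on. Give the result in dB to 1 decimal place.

79.3 dB

Source at 6.5 m: Lp = 101.4 − 10·log₁₀(4π·6.5²) = 101.4 − 10·log₁₀(530.929) = 74.1 dB.
Sum in the linear (power) domain: Σ 10^(Lᵢ/10) = 10^(74.1/10) + 10^(60.4/10) + 10^(75.1/10) + 10^(71.2/10) + 10^(70.8/10) = 8.437e+07.
L_total = 10·log₁₀(8.437e+07) = 79.3 dB.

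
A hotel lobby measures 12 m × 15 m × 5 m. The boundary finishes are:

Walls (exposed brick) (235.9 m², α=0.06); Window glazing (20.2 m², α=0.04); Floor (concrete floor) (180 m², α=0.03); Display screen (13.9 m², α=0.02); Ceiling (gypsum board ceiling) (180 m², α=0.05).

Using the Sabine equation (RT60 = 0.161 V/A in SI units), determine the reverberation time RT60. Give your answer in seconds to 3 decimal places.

4.889 seconds

Equivalent absorption area: A = 235.9·0.06 + 20.2·0.04 + 180·0.03 + 13.9·0.02 + 180·0.05 = 29.640 m².
Room volume: 900 m³.
T = 0.161 V/A = 0.161·900/29.640 = 4.889 s.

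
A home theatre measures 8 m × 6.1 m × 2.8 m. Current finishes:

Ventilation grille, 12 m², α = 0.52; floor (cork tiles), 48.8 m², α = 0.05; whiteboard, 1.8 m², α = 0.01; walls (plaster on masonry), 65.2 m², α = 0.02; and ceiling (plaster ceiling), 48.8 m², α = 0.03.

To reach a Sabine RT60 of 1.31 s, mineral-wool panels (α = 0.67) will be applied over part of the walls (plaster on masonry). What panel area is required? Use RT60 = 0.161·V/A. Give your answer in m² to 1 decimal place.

8.2

Summing Sᵢαᵢ: 6.240 + 2.440 + 0.018 + 1.304 + 1.464 → A₁ = 11.466 sabins.
Required A₂ = 0.161·136.64/1.31 = 16.793 sabins.
Absorption to add: 16.793 − 11.466 = 5.327 sabins.
Each m² of panel replacing the walls (plaster on masonry) adds (0.67 − 0.02) = 0.65 sabins.
Area = ΔA/Δα = 5.327/0.65 = 8.2 m².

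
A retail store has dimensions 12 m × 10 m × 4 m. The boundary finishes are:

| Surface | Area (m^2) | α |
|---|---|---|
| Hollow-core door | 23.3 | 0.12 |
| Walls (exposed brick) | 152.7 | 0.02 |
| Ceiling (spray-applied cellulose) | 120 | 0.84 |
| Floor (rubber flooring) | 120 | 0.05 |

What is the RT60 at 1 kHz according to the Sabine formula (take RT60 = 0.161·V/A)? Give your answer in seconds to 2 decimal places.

0.69 sec

Equivalent absorption area: A = 23.3·0.12 + 152.7·0.02 + 120·0.84 + 120·0.05 = 112.650 m^2.
Volume V = 12 × 10 × 4 = 480 m³.
T = 0.161 V/A = 0.161·480/112.650 = 0.69 s.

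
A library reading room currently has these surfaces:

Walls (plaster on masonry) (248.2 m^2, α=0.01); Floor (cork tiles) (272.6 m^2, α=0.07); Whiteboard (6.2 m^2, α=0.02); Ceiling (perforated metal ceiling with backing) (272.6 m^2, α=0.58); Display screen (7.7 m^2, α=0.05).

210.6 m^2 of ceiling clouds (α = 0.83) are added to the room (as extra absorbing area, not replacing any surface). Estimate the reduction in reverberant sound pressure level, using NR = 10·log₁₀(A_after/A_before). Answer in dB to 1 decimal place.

2.9 dB

Total absorption A_before = 248.2×0.01 + 272.6×0.07 + 6.2×0.02 + 272.6×0.58 + 7.7×0.05
  = 2.482 + 19.082 + 0.124 + 158.108 + 0.385 = 180.181 m^2 sabins.
Treatment contributes 210.6·0.83 = 174.798 sabins.
New total A_after = 354.979 sabins.
Reduction = 10 log₁₀(A_after/A_before) = 10 log₁₀(1.9701) = 2.9 dB.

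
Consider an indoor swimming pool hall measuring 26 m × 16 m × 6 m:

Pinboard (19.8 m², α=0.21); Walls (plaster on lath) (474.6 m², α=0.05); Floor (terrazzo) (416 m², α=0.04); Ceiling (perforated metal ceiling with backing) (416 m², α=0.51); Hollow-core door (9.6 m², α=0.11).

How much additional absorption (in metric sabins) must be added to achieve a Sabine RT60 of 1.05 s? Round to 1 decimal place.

A₁ = Σ Sᵢαᵢ = 19.8·0.21 + 474.6·0.05 + 416·0.04 + 416·0.51 + 9.6·0.11 = 257.744 sabins.
V = 2496 m³. Required absorption A₂ = 0.161 × 2496 / 1.05 = 382.720 sabins.
Shortfall: 382.720 − 257.744 = 125.0 sabins.

125.0 sabins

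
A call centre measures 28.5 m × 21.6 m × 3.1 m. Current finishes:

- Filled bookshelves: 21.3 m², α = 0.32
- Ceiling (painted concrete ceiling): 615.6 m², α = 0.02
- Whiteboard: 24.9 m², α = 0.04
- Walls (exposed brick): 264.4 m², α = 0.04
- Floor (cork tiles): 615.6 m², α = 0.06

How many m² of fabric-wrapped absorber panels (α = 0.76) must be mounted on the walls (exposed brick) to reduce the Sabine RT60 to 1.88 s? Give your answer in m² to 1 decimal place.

133.0

Summing Sᵢαᵢ: 6.816 + 12.312 + 0.996 + 10.576 + 36.936 → A₁ = 67.636 sabins.
Required A₂ = 0.161·1908.36/1.88 = 163.429 sabins.
Absorption to add: 163.429 − 67.636 = 95.793 sabins.
Net gain per m²: Δα = 0.76 − 0.04 = 0.72.
Panel area = 95.793 / 0.72 = 133.0 m².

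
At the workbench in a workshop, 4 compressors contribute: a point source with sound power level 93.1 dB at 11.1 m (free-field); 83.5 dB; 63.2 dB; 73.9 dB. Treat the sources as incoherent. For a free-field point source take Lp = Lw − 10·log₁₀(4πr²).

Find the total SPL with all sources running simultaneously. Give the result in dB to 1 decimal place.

Source at 11.1 m: Lp = 93.1 − 10·log₁₀(4π·11.1²) = 93.1 − 10·log₁₀(1548.303) = 61.2 dB.
Sum in the linear (power) domain: Σ 10^(Lᵢ/10) = 10^(61.2/10) + 10^(83.5/10) + 10^(63.2/10) + 10^(73.9/10) = 2.518e+08.
Back to dB: 10·log₁₀ Σ = 84.0 dB.

84.0 dB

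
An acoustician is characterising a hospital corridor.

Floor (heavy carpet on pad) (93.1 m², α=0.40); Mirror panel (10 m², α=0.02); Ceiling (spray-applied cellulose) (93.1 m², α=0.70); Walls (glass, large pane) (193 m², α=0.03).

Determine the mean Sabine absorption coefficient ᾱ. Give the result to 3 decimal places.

S = Σ Sᵢ = 93.1 + 10 + 93.1 + 193 = 389.2 m².
Weighted sum Σ Sα = 108.400.
ᾱ = 108.400 / 389.2 = 0.279.

0.279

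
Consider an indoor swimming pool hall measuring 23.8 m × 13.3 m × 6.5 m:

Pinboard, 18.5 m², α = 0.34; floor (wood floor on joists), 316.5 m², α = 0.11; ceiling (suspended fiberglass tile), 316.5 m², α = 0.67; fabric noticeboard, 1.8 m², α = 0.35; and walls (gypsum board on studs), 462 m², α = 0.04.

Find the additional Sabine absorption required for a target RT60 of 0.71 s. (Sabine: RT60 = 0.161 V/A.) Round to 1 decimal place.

A₁ = Σ Sᵢαᵢ = 18.5·0.34 + 316.5·0.11 + 316.5·0.67 + 1.8·0.35 + 462·0.04 = 272.270 sabins.
Target A₂ = 0.161·2057.51/0.71 = 466.562 sabins (V = 2057.51 m³).
ΔA = A₂ − A₁ = 466.562 − 272.270 = 194.3 sabins.

194.3 sabins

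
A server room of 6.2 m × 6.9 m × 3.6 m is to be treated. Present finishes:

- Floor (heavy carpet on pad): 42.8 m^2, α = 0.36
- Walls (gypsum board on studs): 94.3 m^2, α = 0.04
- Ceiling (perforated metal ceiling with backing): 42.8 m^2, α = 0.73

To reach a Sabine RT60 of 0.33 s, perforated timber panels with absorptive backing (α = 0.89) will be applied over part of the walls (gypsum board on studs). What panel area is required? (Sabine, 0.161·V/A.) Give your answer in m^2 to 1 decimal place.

A₁ = Σ Sᵢαᵢ = 42.8*0.36 + 94.3*0.04 + 42.8*0.73 = 50.424 sabins.
Required A₂ = 0.161·154.008/0.33 = 75.137 sabins.
Absorption to add: 75.137 − 50.424 = 24.713 sabins.
Net gain per m^2: Δα = 0.89 − 0.04 = 0.85.
Area = ΔA/Δα = 24.713/0.85 = 29.1 m^2.

29.1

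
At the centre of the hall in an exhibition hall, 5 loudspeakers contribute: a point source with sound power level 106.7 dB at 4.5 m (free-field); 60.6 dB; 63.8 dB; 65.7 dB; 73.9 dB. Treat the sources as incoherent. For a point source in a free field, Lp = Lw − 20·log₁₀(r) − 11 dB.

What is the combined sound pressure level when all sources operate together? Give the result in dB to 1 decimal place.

Source at 4.5 m: Lp = 106.7 − 20·log₁₀(4.5) − 11 = 82.6 dB.
Converting to relative power and adding: 10^(82.6/10) + 10^(60.6/10) + 10^(63.8/10) + 10^(65.7/10) + 10^(73.9/10) = 2.138e+08.
Combined level = 10 log₁₀(2.138e+08) = 83.3 dB.

83.3 dB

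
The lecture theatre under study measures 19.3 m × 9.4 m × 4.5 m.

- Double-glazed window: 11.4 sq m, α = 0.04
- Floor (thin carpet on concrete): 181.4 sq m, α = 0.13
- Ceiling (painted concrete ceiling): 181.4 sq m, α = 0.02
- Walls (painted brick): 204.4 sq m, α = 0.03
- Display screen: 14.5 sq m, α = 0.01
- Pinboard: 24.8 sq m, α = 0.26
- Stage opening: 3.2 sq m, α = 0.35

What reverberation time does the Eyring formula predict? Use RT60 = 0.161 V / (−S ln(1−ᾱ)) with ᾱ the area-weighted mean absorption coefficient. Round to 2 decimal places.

S = Σ Sᵢ = 621.1 sq m.
Absorption A = 11.4·0.04 + 181.4·0.13 + 181.4·0.02 + 204.4·0.03 + 14.5·0.01 + 24.8·0.26 + 3.2·0.35 = 41.511 sabins.
Mean coefficient ᾱ = A/S = 0.0668.
Eyring denominator: −S ln(1−ᾱ) = 42.940.
V = 19.3 × 9.4 × 4.5 = 816.39 m³.
T = 0.161·V/[−S·ln(1−ᾱ)] = 0.161·816.39/42.940 = 3.06 s.

3.06 s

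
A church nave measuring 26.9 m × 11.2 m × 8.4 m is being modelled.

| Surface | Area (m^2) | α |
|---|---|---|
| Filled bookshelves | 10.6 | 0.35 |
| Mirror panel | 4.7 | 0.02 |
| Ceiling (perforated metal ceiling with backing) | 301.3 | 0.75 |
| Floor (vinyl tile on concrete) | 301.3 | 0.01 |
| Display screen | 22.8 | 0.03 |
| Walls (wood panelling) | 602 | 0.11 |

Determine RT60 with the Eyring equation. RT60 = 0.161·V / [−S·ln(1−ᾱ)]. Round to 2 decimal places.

Total surface area S = 10.6 + 4.7 + 301.3 + 301.3 + 22.8 + 602 = 1242.7 m^2.
Absorption A = 10.6×0.35 + 4.7×0.02 + 301.3×0.75 + 301.3×0.01 + 22.8×0.03 + 602×0.11 = 299.696 sabins.
ᾱ = 299.696 / 1242.7 = 0.2412.
Eyring denominator: −S ln(1−ᾱ) = 343.006.
V = 26.9 × 11.2 × 8.4 = 2530.752 m³.
RT60 = 0.161 × 2530.752 / 343.006 = 1.19 s.

1.19 s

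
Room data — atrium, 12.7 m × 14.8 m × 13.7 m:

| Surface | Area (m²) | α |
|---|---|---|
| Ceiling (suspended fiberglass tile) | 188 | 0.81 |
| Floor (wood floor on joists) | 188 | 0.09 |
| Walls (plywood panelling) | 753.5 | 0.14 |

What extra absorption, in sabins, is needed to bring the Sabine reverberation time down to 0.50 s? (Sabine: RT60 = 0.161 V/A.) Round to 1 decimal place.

554.5 sabins

Equivalent absorption area: A₁ = 188·0.81 + 188·0.09 + 753.5·0.14 = 274.690 m².
V = 2575.052 m³. Required absorption A₂ = 0.161 × 2575.052 / 0.50 = 829.167 sabins.
Additional absorption ΔA = 829.167 − 274.690 = 554.5 sabins.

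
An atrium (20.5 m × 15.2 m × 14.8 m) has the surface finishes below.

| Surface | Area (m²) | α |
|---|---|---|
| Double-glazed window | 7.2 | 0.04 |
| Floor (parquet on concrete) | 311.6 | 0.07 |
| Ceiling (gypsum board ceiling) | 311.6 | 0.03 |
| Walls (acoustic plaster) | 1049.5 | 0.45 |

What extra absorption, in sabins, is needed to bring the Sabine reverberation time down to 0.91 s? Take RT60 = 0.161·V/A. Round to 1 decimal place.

312.2 sabins

Equivalent absorption area: A₁ = 7.2*0.04 + 311.6*0.07 + 311.6*0.03 + 1049.5*0.45 = 503.723 m².
Target A₂ = 0.161·4611.68/0.91 = 815.913 sabins (V = 4611.68 m³).
ΔA = A₂ − A₁ = 815.913 − 503.723 = 312.2 sabins.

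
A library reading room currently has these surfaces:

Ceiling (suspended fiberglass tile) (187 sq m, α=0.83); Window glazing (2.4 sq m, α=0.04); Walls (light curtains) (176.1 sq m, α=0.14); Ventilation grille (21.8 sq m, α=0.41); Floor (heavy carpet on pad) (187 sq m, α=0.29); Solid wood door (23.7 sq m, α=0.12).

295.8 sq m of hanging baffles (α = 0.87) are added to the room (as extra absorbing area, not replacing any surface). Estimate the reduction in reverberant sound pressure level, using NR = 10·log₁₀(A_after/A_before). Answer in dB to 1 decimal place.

3.1 dB

Summing Sᵢαᵢ: 155.210 + 0.096 + 24.654 + 8.938 + 54.230 + 2.844 → A_before = 245.972 sabins.
Added absorption = 295.8 × 0.87 = 257.346 sabins.
A_after = 245.972 + 257.346 = 503.318 sabins.
NR = 10·log₁₀(503.318/245.972) = 3.1 dB.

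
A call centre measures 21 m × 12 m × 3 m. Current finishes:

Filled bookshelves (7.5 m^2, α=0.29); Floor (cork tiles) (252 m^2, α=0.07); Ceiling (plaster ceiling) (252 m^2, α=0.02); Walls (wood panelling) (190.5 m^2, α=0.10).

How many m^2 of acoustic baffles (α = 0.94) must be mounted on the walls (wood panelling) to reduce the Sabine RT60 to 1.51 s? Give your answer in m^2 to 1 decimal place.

Total absorption A₁ = 7.5·0.29 + 252·0.07 + 252·0.02 + 190.5·0.10
  = 2.175 + 17.640 + 5.040 + 19.050 = 43.905 m^2 sabins.
Required A₂ = 0.161·756/1.51 = 80.607 sabins.
Absorption to add: 80.607 − 43.905 = 36.702 sabins.
Each m^2 of panel replacing the walls (wood panelling) adds (0.94 − 0.10) = 0.84 sabins.
Panel area = 36.702 / 0.84 = 43.7 m^2.

43.7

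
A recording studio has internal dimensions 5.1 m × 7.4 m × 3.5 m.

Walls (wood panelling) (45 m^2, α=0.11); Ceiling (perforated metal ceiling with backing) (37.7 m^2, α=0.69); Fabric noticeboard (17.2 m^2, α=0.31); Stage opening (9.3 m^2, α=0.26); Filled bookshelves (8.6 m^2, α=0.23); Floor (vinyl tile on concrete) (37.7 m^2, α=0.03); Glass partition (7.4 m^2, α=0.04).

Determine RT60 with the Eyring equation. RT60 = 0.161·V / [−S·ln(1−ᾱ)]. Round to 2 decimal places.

0.44 s

S = Σ Sᵢ = 162.9 m^2.
Σ(Sᵢαᵢ) = 45·0.11 + 37.7·0.69 + 17.2·0.31 + 9.3·0.26 + 8.6·0.23 + 37.7·0.03 + 7.4·0.04 = 42.118.
Mean coefficient ᾱ = A/S = 0.2586.
Eyring denominator: −S ln(1−ᾱ) = 48.742.
V = 5.1 × 7.4 × 3.5 = 132.09 m³.
T = 0.161·V/[−S·ln(1−ᾱ)] = 0.161·132.09/48.742 = 0.44 s.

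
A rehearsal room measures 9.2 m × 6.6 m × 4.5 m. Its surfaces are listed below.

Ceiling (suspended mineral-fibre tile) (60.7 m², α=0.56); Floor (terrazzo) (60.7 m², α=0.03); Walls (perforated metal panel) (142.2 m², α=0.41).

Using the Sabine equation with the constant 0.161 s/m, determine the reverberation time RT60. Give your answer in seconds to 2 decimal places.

0.47 sec

Equivalent absorption area: A = 60.7*0.56 + 60.7*0.03 + 142.2*0.41 = 94.115 m².
V = 9.2·6.6·4.5 = 273.24 m³.
Sabine: RT60 = 0.161 × 273.24 / 94.115 = 0.47 s.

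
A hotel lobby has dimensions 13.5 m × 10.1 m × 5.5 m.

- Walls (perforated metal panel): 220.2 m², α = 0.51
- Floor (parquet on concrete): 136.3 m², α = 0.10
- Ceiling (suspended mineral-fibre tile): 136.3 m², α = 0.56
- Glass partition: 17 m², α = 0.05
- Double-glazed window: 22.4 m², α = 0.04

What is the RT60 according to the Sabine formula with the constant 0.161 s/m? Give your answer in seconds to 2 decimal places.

A = Σ Sᵢαᵢ = 220.2·0.51 + 136.3·0.10 + 136.3·0.56 + 17·0.05 + 22.4·0.04 = 204.006 sabins.
V = 13.5·10.1·5.5 = 749.925 m³.
Sabine: RT60 = 0.161 × 749.925 / 204.006 = 0.59 s.

0.59 sec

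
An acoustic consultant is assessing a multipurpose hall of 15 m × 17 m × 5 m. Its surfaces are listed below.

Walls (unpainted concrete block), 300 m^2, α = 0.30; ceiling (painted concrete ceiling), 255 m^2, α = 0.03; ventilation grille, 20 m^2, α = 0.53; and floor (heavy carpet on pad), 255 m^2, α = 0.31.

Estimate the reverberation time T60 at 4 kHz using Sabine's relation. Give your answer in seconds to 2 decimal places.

1.10 s

Total absorption A = 300*0.30 + 255*0.03 + 20*0.53 + 255*0.31
  = 90.000 + 7.650 + 10.600 + 79.050 = 187.300 m^2 sabins.
V = 15·17·5 = 1275 m³.
RT60 = 0.161 · V / A = 0.161 × 1275 / 187.300 = 1.10 s.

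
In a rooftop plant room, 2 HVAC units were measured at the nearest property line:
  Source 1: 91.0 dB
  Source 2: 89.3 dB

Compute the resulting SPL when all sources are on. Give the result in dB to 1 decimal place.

93.2 dB

Converting to relative power and adding: 10^(91.0/10) + 10^(89.3/10) = 2.11e+09.
Combined level = 10 log₁₀(2.11e+09) = 93.2 dB.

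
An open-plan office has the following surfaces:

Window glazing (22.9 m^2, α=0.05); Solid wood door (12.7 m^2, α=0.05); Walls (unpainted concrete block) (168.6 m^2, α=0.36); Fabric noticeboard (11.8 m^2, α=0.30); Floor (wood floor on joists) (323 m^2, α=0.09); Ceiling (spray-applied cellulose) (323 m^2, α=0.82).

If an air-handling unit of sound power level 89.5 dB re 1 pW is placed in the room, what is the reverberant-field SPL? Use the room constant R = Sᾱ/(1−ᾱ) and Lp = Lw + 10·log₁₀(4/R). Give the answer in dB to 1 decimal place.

67.6 dB

Σ(Sᵢαᵢ) = 22.9×0.05 + 12.7×0.05 + 168.6×0.36 + 11.8×0.30 + 323×0.09 + 323×0.82 = 359.946; total area S = 862.0 m^2.
ᾱ = 359.946/862.0 = 0.4176; R = Sᾱ/(1−ᾱ) = 359.946/(1−0.4176) = 618.039 m^2.
Lp = 89.5 + 10·log₁₀(4/618.039) = 89.5 + (-21.89) = 67.6 dB.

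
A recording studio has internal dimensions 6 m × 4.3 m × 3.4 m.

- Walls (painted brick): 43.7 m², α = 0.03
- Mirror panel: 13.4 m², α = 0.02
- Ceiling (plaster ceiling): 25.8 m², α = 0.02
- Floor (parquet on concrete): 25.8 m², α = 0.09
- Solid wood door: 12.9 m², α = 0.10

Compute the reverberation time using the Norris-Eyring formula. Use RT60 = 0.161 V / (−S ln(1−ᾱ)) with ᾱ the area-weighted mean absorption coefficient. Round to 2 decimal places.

2.42 s

S = Σ Sᵢ = 121.6 m².
Σ(Sᵢαᵢ) = 43.7·0.03 + 13.4·0.02 + 25.8·0.02 + 25.8·0.09 + 12.9·0.10 = 5.707.
Mean coefficient ᾱ = A/S = 0.0469.
Eyring denominator: −S ln(1−ᾱ) = 5.841.
V = 6 × 4.3 × 3.4 = 87.72 m³.
RT60 = 0.161 × 87.72 / 5.841 = 2.42 s.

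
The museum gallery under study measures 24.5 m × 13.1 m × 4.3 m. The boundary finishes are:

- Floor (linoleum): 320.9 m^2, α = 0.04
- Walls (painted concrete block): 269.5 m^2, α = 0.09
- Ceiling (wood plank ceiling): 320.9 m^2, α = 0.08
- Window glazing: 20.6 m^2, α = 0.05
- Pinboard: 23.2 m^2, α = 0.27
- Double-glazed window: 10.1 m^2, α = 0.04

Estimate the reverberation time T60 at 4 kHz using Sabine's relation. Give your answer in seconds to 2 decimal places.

3.15 seconds

Summing Sᵢαᵢ: 12.836 + 24.255 + 25.672 + 1.030 + 6.264 + 0.404 → A = 70.461 sabins.
Room volume: 1380.085 m³.
Sabine: RT60 = 0.161 × 1380.085 / 70.461 = 3.15 s.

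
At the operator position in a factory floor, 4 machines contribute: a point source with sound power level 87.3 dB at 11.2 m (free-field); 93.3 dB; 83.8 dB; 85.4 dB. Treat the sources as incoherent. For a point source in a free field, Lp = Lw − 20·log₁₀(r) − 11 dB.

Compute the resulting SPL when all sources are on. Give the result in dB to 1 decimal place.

94.4 dB

Source at 11.2 m: Lp = 87.3 − 20·log₁₀(11.2) − 11 = 55.3 dB.
Converting to relative power and adding: 10^(55.3/10) + 10^(93.3/10) + 10^(83.8/10) + 10^(85.4/10) = 2.725e+09.
Combined level = 10 log₁₀(2.725e+09) = 94.4 dB.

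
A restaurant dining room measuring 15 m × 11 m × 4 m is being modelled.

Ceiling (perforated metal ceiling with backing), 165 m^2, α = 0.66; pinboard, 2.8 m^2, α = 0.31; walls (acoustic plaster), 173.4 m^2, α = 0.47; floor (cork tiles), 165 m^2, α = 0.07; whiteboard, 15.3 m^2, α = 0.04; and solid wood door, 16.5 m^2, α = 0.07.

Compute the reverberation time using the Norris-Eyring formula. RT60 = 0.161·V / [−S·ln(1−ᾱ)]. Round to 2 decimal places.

0.41 seconds

S = Σ Sᵢ = 538.0 m^2.
Σ(Sᵢαᵢ) = 165×0.66 + 2.8×0.31 + 173.4×0.47 + 165×0.07 + 15.3×0.04 + 16.5×0.07 = 204.583.
ᾱ = 204.583 / 538.0 = 0.3803.
−S·ln(1−ᾱ) = −538.0 × ln(1 − 0.3803) = 257.444.
V = 15 × 11 × 4 = 660 m³.
T = 0.161·V/[−S·ln(1−ᾱ)] = 0.161·660/257.444 = 0.41 s.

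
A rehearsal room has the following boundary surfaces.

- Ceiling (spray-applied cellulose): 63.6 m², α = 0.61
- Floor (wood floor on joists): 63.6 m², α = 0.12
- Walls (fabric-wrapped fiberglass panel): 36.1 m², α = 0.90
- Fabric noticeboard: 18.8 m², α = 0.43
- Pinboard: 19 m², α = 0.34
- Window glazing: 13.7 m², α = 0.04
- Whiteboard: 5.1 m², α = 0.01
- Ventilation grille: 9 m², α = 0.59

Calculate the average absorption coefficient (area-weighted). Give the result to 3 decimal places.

S = Σ Sᵢ = 63.6 + 63.6 + 36.1 + 18.8 + 19 + 13.7 + 5.1 + 9 = 228.9 m².
A = 63.6·0.61 + 63.6·0.12 + 36.1·0.90 + 18.8·0.43 + 19·0.34 + 13.7·0.04 + 5.1·0.01 + 9·0.59 = 99.371 sabins.
ᾱ = 99.371 / 228.9 = 0.434.

0.434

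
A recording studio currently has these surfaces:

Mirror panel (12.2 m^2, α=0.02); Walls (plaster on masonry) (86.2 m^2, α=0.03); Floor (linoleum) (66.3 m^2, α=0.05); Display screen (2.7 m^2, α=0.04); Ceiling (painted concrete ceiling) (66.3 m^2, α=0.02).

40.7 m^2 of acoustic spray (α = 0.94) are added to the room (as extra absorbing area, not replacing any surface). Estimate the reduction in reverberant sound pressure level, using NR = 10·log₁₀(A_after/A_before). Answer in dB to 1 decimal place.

7.8 dB

Total absorption A_before = 12.2·0.02 + 86.2·0.03 + 66.3·0.05 + 2.7·0.04 + 66.3·0.02
  = 0.244 + 2.586 + 3.315 + 0.108 + 1.326 = 7.579 m^2 sabins.
Added absorption = 40.7 × 0.94 = 38.258 sabins.
New total A_after = 45.837 sabins.
NR = 10·log₁₀(45.837/7.579) = 7.8 dB.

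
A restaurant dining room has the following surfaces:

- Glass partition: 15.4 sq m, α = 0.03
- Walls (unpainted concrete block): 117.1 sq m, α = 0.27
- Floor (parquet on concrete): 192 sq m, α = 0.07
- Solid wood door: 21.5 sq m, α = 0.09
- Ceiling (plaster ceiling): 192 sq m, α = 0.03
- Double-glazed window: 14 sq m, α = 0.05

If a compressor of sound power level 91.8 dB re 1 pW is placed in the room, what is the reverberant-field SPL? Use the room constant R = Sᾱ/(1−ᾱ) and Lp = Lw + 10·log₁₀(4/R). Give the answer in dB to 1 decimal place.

80.1 dB

Σ(Sᵢαᵢ) = 15.4·0.03 + 117.1·0.27 + 192·0.07 + 21.5·0.09 + 192·0.03 + 14·0.05 = 53.914; total area S = 552.0 sq m.
ᾱ = 0.0977, so room constant R = A/(1−ᾱ) = 59.752 sq m.
Lp = 91.8 + 10·log₁₀(4/59.752) = 91.8 + (-11.74) = 80.1 dB.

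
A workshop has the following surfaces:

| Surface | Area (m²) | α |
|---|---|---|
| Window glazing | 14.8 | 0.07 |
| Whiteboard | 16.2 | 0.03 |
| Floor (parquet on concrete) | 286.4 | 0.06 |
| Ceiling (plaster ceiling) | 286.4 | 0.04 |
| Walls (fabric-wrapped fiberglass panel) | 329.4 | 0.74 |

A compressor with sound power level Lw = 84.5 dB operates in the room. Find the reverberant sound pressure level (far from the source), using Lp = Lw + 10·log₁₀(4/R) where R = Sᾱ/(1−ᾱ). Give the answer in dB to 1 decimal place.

A = 273.918 sabins; S = 933.2 m².
ᾱ = 0.2935, so room constant R = A/(1−ᾱ) = 387.711 m².
Lp = Lw + 10 log₁₀(4/R) = 84.5 -19.86 = 64.6 dB.

64.6 dB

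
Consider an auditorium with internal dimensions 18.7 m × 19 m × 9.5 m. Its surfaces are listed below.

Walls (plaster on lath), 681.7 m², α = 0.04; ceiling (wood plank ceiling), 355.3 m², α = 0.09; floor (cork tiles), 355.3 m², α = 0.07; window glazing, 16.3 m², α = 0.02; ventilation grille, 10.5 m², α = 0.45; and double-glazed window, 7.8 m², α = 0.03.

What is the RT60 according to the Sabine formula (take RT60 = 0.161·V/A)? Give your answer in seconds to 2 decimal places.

6.08 seconds

Total absorption A = 681.7×0.04 + 355.3×0.09 + 355.3×0.07 + 16.3×0.02 + 10.5×0.45 + 7.8×0.03
  = 27.268 + 31.977 + 24.871 + 0.326 + 4.725 + 0.234 = 89.401 m² sabins.
Volume V = 18.7 × 19 × 9.5 = 3375.35 m³.
RT60 = 0.161 · V / A = 0.161 × 3375.35 / 89.401 = 6.08 s.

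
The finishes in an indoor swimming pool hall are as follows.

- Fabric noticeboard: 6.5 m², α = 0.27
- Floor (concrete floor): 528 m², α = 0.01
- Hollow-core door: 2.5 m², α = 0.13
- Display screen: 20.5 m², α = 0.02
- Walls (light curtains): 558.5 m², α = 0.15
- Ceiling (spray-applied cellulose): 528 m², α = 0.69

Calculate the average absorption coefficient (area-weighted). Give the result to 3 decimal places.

0.277

Total surface area S = 1644.0 m².
Weighted sum Σ Sα = 455.865.
ᾱ = 455.865 / 1644.0 = 0.277.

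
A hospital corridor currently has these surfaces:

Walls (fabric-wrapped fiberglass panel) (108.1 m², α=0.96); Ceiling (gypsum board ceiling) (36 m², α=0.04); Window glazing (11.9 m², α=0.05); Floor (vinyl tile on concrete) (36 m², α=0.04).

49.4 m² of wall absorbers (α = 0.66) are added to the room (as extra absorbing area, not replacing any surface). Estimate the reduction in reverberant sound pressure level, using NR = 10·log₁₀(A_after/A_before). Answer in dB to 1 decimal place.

Equivalent absorption area: A_before = 108.1×0.96 + 36×0.04 + 11.9×0.05 + 36×0.04 = 107.251 m².
Added absorption = 49.4 × 0.66 = 32.604 sabins.
New total A_after = 139.855 sabins.
NR = 10·log₁₀(139.855/107.251) = 1.2 dB.

1.2 dB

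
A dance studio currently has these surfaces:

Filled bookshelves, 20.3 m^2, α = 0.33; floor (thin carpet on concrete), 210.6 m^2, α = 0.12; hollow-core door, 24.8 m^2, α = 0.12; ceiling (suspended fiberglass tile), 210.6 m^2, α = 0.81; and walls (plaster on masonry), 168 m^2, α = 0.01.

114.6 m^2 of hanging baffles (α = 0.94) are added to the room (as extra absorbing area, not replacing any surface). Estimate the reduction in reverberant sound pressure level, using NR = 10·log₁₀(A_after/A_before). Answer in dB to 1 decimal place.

Total absorption A_before = 20.3·0.33 + 210.6·0.12 + 24.8·0.12 + 210.6·0.81 + 168·0.01
  = 6.699 + 25.272 + 2.976 + 170.586 + 1.680 = 207.213 m^2 sabins.
Added absorption = 114.6 × 0.94 = 107.724 sabins.
A_after = 207.213 + 107.724 = 314.937 sabins.
NR = 10·log₁₀(314.937/207.213) = 1.8 dB.

1.8 dB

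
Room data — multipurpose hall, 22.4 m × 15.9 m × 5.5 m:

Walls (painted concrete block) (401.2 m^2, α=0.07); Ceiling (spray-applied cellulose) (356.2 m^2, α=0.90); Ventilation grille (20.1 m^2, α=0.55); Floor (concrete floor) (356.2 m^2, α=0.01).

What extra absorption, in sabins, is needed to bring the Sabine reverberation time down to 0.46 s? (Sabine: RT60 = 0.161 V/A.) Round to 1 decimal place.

Equivalent absorption area: A₁ = 401.2*0.07 + 356.2*0.90 + 20.1*0.55 + 356.2*0.01 = 363.281 m^2.
Target A₂ = 0.161·1958.88/0.46 = 685.608 sabins (V = 1958.88 m³).
Shortfall: 685.608 − 363.281 = 322.3 sabins.

322.3 sabins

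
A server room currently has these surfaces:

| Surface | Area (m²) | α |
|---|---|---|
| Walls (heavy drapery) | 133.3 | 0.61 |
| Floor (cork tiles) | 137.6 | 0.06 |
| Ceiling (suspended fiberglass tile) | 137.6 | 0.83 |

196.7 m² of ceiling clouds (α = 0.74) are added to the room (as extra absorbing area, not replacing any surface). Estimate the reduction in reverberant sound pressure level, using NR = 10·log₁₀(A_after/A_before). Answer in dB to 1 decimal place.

Summing Sᵢαᵢ: 81.313 + 8.256 + 114.208 → A_before = 203.777 sabins.
Treatment contributes 196.7·0.74 = 145.558 sabins.
New total A_after = 349.335 sabins.
Reduction = 10 log₁₀(A_after/A_before) = 10 log₁₀(1.7143) = 2.3 dB.

2.3 dB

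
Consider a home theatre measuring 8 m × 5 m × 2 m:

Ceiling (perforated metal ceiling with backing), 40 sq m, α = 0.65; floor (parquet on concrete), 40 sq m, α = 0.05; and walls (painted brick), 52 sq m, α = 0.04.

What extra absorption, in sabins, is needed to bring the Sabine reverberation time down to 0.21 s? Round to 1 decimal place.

31.3 sabins

Total absorption A₁ = 40*0.65 + 40*0.05 + 52*0.04
  = 26.000 + 2.000 + 2.080 = 30.080 sq m sabins.
For T = 0.21 s, need A₂ = 0.161·V/T = 0.161·80/0.21 = 61.333 sabins.
Additional absorption ΔA = 61.333 − 30.080 = 31.3 sabins.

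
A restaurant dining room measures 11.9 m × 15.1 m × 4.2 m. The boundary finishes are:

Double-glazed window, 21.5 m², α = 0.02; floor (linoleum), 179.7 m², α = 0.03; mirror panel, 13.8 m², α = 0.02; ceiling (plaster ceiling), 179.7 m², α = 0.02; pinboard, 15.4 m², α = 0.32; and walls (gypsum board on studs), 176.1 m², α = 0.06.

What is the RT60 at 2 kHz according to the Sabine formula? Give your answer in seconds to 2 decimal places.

Summing Sᵢαᵢ: 0.430 + 5.391 + 0.276 + 3.594 + 4.928 + 10.566 → A = 25.185 sabins.
Volume V = 11.9 × 15.1 × 4.2 = 754.698 m³.
RT60 = 0.161 · V / A = 0.161 × 754.698 / 25.185 = 4.82 s.

4.82 s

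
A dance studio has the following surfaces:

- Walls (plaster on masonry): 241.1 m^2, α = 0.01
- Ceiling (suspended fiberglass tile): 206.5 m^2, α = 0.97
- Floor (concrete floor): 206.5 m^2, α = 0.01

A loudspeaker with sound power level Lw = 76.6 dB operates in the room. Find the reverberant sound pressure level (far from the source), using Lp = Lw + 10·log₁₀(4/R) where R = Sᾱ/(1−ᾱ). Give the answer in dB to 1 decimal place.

57.9 dB

Σ(Sᵢαᵢ) = 241.1·0.01 + 206.5·0.97 + 206.5·0.01 = 204.781; total area S = 654.1 m^2.
ᾱ = 204.781/654.1 = 0.3131; R = Sᾱ/(1−ᾱ) = 204.781/(1−0.3131) = 298.123 m^2.
Lp = Lw + 10 log₁₀(4/R) = 76.6 -18.72 = 57.9 dB.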